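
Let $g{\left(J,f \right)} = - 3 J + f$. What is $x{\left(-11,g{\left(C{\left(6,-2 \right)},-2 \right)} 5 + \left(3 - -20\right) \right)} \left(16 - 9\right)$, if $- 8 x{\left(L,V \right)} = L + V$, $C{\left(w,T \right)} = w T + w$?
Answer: $- \frac{161}{2} \approx -80.5$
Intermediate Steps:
$C{\left(w,T \right)} = w + T w$ ($C{\left(w,T \right)} = T w + w = w + T w$)
$g{\left(J,f \right)} = f - 3 J$
$x{\left(L,V \right)} = - \frac{L}{8} - \frac{V}{8}$ ($x{\left(L,V \right)} = - \frac{L + V}{8} = - \frac{L}{8} - \frac{V}{8}$)
$x{\left(-11,g{\left(C{\left(6,-2 \right)},-2 \right)} 5 + \left(3 - -20\right) \right)} \left(16 - 9\right) = \left(\left(- \frac{1}{8}\right) \left(-11\right) - \frac{\left(-2 - 3 \cdot 6 \left(1 - 2\right)\right) 5 + \left(3 - -20\right)}{8}\right) \left(16 - 9\right) = \left(\frac{11}{8} - \frac{\left(-2 - 3 \cdot 6 \left(-1\right)\right) 5 + \left(3 + 20\right)}{8}\right) 7 = \left(\frac{11}{8} - \frac{\left(-2 - -18\right) 5 + 23}{8}\right) 7 = \left(\frac{11}{8} - \frac{\left(-2 + 18\right) 5 + 23}{8}\right) 7 = \left(\frac{11}{8} - \frac{16 \cdot 5 + 23}{8}\right) 7 = \left(\frac{11}{8} - \frac{80 + 23}{8}\right) 7 = \left(\frac{11}{8} - \frac{103}{8}\right) 7 = \left(- \frac{23}{2}\right) 7 = - \frac{161}{2}$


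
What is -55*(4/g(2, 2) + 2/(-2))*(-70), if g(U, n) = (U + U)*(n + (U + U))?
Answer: -9625/3 ≈ -3208.3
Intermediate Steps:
g(U, n) = 2*U*(n + 2*U) (g(U, n) = (2*U)*(n + 2*U) = 2*U*(n + 2*U))
-55*(4/g(2, 2) + 2/(-2))*(-70) = -55*(4/((2*2*(2 + 2*2))) + 2/(-2))*(-70) = -55*(4/((2*2*(2 + 4))) + 2*(-1/2))*(-70) = -55*(4/((2*2*6)) - 1)*(-70) = -55*(4/24 - 1)*(-70) = -55*(4*(1/24) - 1)*(-70) = -55*(1/6 - 1)*(-70) = -55*(-5/6)*(-70) = (275/6)*(-70) = -9625/3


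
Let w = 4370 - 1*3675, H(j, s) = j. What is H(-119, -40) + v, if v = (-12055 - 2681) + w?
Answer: -14160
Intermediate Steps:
w = 695 (w = 4370 - 3675 = 695)
v = -14041 (v = (-12055 - 2681) + 695 = -14736 + 695 = -14041)
H(-119, -40) + v = -119 - 14041 = -14160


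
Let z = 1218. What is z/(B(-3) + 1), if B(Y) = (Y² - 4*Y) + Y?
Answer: 1218/19 ≈ 64.105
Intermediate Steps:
B(Y) = Y² - 3*Y
z/(B(-3) + 1) = 1218/(-3*(-3 - 3) + 1) = 1218/(-3*(-6) + 1) = 1218/(18 + 1) = 1218/19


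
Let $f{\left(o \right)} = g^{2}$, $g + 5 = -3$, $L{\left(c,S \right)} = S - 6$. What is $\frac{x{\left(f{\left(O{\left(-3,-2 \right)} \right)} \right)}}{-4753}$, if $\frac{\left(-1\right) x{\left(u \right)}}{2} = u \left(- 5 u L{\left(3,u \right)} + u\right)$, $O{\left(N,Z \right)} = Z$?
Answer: $- \frac{2367488}{4753} \approx -498.1$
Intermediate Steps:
$L{\left(c,S \right)} = -6 + S$ ($L{\left(c,S \right)} = S - 6 = -6 + S$)
$g = -8$ ($g = -5 - 3 = -8$)
$f{\left(o \right)} = 64$ ($f{\left(o \right)} = \left(-8\right)^{2} = 64$)
$x{\left(u \right)} = - 2 u \left(u - 5 u \left(-6 + u\right)\right)$ ($x{\left(u \right)} = - 2 u \left(- 5 u \left(-6 + u\right) + u\right) = - 2 u \left(u - 5 u \left(-6 + u\right)\right)$)
$\frac{x{\left(f{\left(O{\left(-3,-2 \right)} \right)} \right)}}{-4753} = \frac{64^{2} \left(-62 + 10 \cdot 64\right)}{-4753} = 4096 \left(-62 + 640\right) \left(- \frac{1}{4753}\right) = 4096 \cdot 578 \left(- \frac{1}{4753}\right) = 2367488 \left(- \frac{1}{4753}\right) = - \frac{2367488}{4753}$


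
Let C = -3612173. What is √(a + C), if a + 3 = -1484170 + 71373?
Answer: I*√5024973 ≈ 2241.6*I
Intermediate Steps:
a = -1412800 (a = -3 + (-1484170 + 71373) = -3 - 1412797 = -1412800)
√(a + C) = √(-1412800 - 3612173) = √(-5024973) = I*√5024973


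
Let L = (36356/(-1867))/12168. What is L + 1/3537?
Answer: -2940931/2232009702 ≈ -0.0013176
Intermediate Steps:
L = -9089/5679414 (L = (36356*(-1/1867))*(1/12168) = -36356/1867*1/12168 = -9089/5679414 ≈ -0.0016003)
L + 1/3537 = -9089/5679414 + 1/3537 = -2940931/2232009702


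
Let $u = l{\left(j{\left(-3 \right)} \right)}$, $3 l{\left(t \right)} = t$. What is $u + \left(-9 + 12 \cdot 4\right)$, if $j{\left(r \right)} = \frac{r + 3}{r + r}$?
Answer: $39$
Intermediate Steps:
$j{\left(r \right)} = \frac{3 + r}{2 r}$
$l{\left(t \right)} = \frac{t}{3}$
$u = 0$ ($u = \frac{\frac{1}{2} \frac{1}{-3} \left(3 - 3\right)}{3} = \frac{\frac{1}{2} \left(- \frac{1}{3}\right) 0}{3} = \frac{1}{3} \cdot 0 = 0$)
$u + \left(-9 + 12 \cdot 4\right) = 0 + \left(-9 + 12 \cdot 4\right) = 0 + \left(-9 + 48\right) = 0 + 39 = 39$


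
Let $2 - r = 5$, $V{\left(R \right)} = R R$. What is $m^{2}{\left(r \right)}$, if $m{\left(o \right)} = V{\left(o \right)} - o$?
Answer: $144$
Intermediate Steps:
$V{\left(R \right)} = R^{2}$
$r = -3$ ($r = 2 - 5 = -3$)
$m{\left(o \right)} = o^{2} - o$
$m^{2}{\left(r \right)} = \left(- 3 \left(-1 - 3\right)\right)^{2} = \left(\left(-3\right) \left(-4\right)\right)^{2} = 12^{2} = 144$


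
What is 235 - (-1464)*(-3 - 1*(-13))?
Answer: 14875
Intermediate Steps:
235 - (-1464)*(-3 - 1*(-13)) = 235 - (-1464)*(-3 + 13) = 235 - (-1464)*10 = 235 - 122*(-120) = 235 + 14640 = 14875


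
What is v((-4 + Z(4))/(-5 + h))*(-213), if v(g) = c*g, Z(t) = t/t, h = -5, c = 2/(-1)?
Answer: 639/5 ≈ 127.80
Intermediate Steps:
c = -2 (c = 2*(-1) = -2)
Z(t) = 1
v(g) = -2*g
v((-4 + Z(4))/(-5 + h))*(-213) = -2*(-4 + 1)/(-5 - 5)*(-213) = -(-6)/(-10)*(-213) = -(-6)*(-1)/10*(-213) = -2*3/10*(-213) = -⅗*(-213) = 639/5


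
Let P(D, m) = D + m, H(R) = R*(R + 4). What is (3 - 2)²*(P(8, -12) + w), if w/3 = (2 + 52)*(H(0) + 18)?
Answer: 2912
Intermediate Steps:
H(R) = R*(4 + R)
w = 2916 (w = 3*((2 + 52)*(0*(4 + 0) + 18)) = 3*(54*(0*4 + 18)) = 3*(54*(0 + 18)) = 3*(54*18) = 3*972 = 2916)
(3 - 2)²*(P(8, -12) + w) = (3 - 2)²*((8 - 12) + 2916) = 1²*(-4 + 2916) = 1*2912 = 2912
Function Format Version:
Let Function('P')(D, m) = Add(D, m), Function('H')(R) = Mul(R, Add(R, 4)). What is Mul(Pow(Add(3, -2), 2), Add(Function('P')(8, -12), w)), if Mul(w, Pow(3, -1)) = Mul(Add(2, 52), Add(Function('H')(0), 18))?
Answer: 2912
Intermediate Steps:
Function('H')(R) = Mul(R, Add(4, R))
w = 2916 (w = Mul(3, Mul(Add(2, 52), Add(Mul(0, Add(4, 0)), 18))) = Mul(3, Mul(54, Add(Mul(0, 4), 18))) = Mul(3, Mul(54, Add(0, 18))) = Mul(3, Mul(54, 18)) = Mul(3, 972) = 2916)
Mul(Pow(Add(3, -2), 2), Add(Function('P')(8, -12), w)) = Mul(Pow(Add(3, -2), 2), Add(Add(8, -12), 2916)) = Mul(Pow(1, 2), Add(-4, 2916)) = Mul(1, 2912) = 2912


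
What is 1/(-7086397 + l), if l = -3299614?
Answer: -1/10386011 ≈ -9.6283e-8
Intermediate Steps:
1/(-7086397 + l) = 1/(-7086397 - 3299614) = 1/(-10386011) = -1/10386011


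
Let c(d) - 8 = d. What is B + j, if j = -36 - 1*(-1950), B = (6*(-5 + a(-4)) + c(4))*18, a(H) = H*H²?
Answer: -5322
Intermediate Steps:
c(d) = 8 + d
a(H) = H³
B = -7236 (B = (6*(-5 + (-4)³) + (8 + 4))*18 = (6*(-5 - 64) + 12)*18 = (6*(-69) + 12)*18 = (-414 + 12)*18 = -402*18 = -7236)
j = 1914 (j = -36 + 1950 = 1914)
B + j = -7236 + 1914 = -5322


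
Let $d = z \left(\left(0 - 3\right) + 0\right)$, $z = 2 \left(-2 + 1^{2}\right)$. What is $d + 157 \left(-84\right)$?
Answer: $-13182$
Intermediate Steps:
$z = -2$ ($z = 2 \left(-2 + 1\right) = 2 \left(-1\right) = -2$)
$d = 6$ ($d = - 2 \left(\left(0 - 3\right) + 0\right) = - 2 \left(-3 + 0\right) = \left(-2\right) \left(-3\right) = 6$)
$d + 157 \left(-84\right) = 6 + 157 \left(-84\right) = 6 - 13188 = -13182$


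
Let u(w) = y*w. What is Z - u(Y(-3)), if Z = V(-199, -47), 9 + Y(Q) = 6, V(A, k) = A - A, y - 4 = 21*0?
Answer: 12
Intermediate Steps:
y = 4 (y = 4 + 21*0 = 4 + 0 = 4)
V(A, k) = 0
Y(Q) = -3 (Y(Q) = -9 + 6 = -3)
Z = 0
u(w) = 4*w
Z - u(Y(-3)) = 0 - 4*(-3) = 0 - 1*(-12) = 0 + 12 = 12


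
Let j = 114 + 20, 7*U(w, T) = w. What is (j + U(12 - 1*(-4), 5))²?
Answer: 910116/49 ≈ 18574.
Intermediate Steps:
U(w, T) = w/7
j = 134
(j + U(12 - 1*(-4), 5))² = (134 + (12 - 1*(-4))/7)² = (134 + (12 + 4)/7)² = (134 + (⅐)*16)² = (134 + 16/7)² = (954/7)² = 910116/49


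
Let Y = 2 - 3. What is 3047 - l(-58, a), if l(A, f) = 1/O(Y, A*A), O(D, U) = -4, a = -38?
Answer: 12189/4 ≈ 3047.3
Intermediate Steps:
Y = -1
l(A, f) = -1/4 (l(A, f) = 1/(-4) = -1/4)
3047 - l(-58, a) = 3047 - 1*(-1/4) = 3047 + 1/4 = 12189/4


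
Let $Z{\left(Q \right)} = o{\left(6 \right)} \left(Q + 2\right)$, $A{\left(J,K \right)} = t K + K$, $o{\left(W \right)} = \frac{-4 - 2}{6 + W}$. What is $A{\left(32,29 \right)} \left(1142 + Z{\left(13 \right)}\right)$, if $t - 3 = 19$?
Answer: $\frac{1513423}{2} \approx 7.5671 \cdot 10^{5}$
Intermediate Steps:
$t = 22$ ($t = 3 + 19 = 22$)
$o{\left(W \right)} = - \frac{6}{6 + W}$
$A{\left(J,K \right)} = 23 K$ ($A{\left(J,K \right)} = 22 K + K = 23 K$)
$Z{\left(Q \right)} = -1 - \frac{Q}{2}$ ($Z{\left(Q \right)} = - \frac{6}{6 + 6} \left(Q + 2\right) = - \frac{6}{12} \left(2 + Q\right) = \left(-6\right) \frac{1}{12} \left(2 + Q\right) = - \frac{2 + Q}{2} = -1 - \frac{Q}{2}$)
$A{\left(32,29 \right)} \left(1142 + Z{\left(13 \right)}\right) = 23 \cdot 29 \left(1142 - \frac{15}{2}\right) = 667 \left(1142 - \frac{15}{2}\right) = 667 \cdot \frac{2269}{2} = \frac{1513423}{2}$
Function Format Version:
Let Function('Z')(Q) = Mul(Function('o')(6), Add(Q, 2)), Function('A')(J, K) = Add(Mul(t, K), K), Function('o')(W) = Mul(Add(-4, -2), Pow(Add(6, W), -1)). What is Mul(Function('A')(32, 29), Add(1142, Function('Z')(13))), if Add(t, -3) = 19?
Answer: Rational(1513423, 2) ≈ 7.5671e+5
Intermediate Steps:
t = 22 (t = Add(3, 19) = 22)
Function('o')(W) = Mul(-6, Pow(Add(6, W), -1))
Function('A')(J, K) = Mul(23, K) (Function('A')(J, K) = Add(Mul(22, K), K) = Mul(23, K))
Function('Z')(Q) = Add(-1, Mul(Rational(-1, 2), Q)) (Function('Z')(Q) = Mul(Mul(-6, Pow(Add(6, 6), -1)), Add(Q, 2)) = Mul(Mul(-6, Pow(12, -1)), Add(2, Q)) = Mul(Mul(-6, Rational(1, 12)), Add(2, Q)) = Mul(Rational(-1, 2), Add(2, Q)) = Add(-1, Mul(Rational(-1, 2), Q)))
Mul(Function('A')(32, 29), Add(1142, Function('Z')(13))) = Mul(Mul(23, 29), Add(1142, Add(-1, Mul(Rational(-1, 2), 13)))) = Mul(667, Add(1142, Add(-1, Rational(-13, 2)))) = Mul(667, Add(1142, Rational(-15, 2))) = Mul(667, Rational(2269, 2)) = Rational(1513423, 2)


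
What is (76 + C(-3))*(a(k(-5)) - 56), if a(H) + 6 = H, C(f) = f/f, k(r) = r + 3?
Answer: -4928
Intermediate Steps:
k(r) = 3 + r
C(f) = 1
a(H) = -6 + H
(76 + C(-3))*(a(k(-5)) - 56) = (76 + 1)*((-6 + (3 - 5)) - 56) = 77*((-6 - 2) - 56) = 77*(-8 - 56) = 77*(-64) = -4928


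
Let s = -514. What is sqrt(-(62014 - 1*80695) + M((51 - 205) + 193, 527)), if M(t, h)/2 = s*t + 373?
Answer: I*sqrt(20665) ≈ 143.75*I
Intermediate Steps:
M(t, h) = 746 - 1028*t (M(t, h) = 2*(-514*t + 373) = 2*(373 - 514*t) = 746 - 1028*t)
sqrt(-(62014 - 1*80695) + M((51 - 205) + 193, 527)) = sqrt(-(62014 - 1*80695) + (746 - 1028*((51 - 205) + 193))) = sqrt(-(62014 - 80695) + (746 - 1028*(-154 + 193))) = sqrt(-1*(-18681) + (746 - 1028*39)) = sqrt(18681 + (746 - 40092)) = sqrt(18681 - 39346) = sqrt(-20665) = I*sqrt(20665)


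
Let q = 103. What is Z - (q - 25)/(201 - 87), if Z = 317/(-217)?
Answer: -8844/4123 ≈ -2.1450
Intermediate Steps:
Z = -317/217 (Z = 317*(-1/217) = -317/217 ≈ -1.4608)
Z - (q - 25)/(201 - 87) = -317/217 - (103 - 25)/(201 - 87) = -317/217 - 78/114 = -317/217 - 1*13/19 = -317/217 - 13/19 = -8844/4123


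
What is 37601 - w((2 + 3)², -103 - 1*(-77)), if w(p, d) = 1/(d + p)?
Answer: 37602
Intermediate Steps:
37601 - w((2 + 3)², -103 - 1*(-77)) = 37601 - 1/((-103 - 1*(-77)) + (2 + 3)²) = 37601 - 1/((-103 + 77) + 5²) = 37601 - 1/(-26 + 25) = 37601 - 1/(-1) = 37601 - 1*(-1) = 37601 + 1 = 37602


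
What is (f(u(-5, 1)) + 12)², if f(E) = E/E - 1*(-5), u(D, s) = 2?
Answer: 324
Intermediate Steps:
f(E) = 6 (f(E) = 1 + 5 = 6)
(f(u(-5, 1)) + 12)² = (6 + 12)² = 18² = 324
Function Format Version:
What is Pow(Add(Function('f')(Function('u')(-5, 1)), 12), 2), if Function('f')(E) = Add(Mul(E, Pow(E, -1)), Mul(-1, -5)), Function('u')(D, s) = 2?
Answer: 324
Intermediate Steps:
Function('f')(E) = 6 (Function('f')(E) = Add(1, 5) = 6)
Pow(Add(Function('f')(Function('u')(-5, 1)), 12), 2) = Pow(Add(6, 12), 2) = Pow(18, 2) = 324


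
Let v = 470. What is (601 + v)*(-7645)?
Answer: -8187795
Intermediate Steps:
(601 + v)*(-7645) = (601 + 470)*(-7645) = 1071*(-7645) = -8187795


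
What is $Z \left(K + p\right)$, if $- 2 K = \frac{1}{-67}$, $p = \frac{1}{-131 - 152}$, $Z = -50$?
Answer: $- \frac{3725}{18961} \approx -0.19646$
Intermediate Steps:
$p = - \frac{1}{283}$ ($p = \frac{1}{-283} = - \frac{1}{283} \approx -0.0035336$)
$K = \frac{1}{134}$ ($K = - \frac{1}{2 \left(-67\right)} = \left(- \frac{1}{2}\right) \left(- \frac{1}{67}\right) = \frac{1}{134} \approx 0.0074627$)
$Z \left(K + p\right) = - 50 \left(\frac{1}{134} - \frac{1}{283}\right) = \left(-50\right) \frac{149}{37922} = - \frac{3725}{18961}$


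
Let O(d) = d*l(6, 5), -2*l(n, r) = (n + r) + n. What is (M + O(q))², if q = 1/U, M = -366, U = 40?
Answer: 858314209/6400 ≈ 1.3411e+5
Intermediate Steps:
l(n, r) = -n - r/2 (l(n, r) = -((n + r) + n)/2 = -(r + 2*n)/2 = -n - r/2)
q = 1/40 ≈ 0.025000
O(d) = -17*d/2 (O(d) = d*(-1*6 - ½*5) = d*(-6 - 5/2) = d*(-17/2) = -17*d/2)
(M + O(q))² = (-366 - 17/2*1/40)² = (-366 - 17/80)² = (-29297/80)² = 858314209/6400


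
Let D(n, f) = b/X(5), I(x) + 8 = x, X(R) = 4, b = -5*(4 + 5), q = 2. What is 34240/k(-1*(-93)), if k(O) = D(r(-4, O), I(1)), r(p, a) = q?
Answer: -27392/9 ≈ -3043.6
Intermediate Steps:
b = -45 (b = -5*9 = -45)
r(p, a) = 2
I(x) = -8 + x
D(n, f) = -45/4
k(O) = -45/4
34240/k(-1*(-93)) = 34240/(-45/4) = 34240*(-4/45) = -27392/9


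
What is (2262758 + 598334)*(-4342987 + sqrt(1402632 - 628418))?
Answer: -12425685361804 + 2861092*sqrt(774214) ≈ -1.2423e+13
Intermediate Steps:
(2262758 + 598334)*(-4342987 + sqrt(1402632 - 628418)) = 2861092*(-4342987 + sqrt(774214)) = -12425685361804 + 2861092*sqrt(774214)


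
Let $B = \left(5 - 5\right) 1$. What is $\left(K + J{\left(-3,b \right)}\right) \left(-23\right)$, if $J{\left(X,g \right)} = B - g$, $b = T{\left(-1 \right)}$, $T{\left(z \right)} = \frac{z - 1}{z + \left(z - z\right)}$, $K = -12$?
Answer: $322$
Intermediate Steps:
$B = 0$ ($B = 0 \cdot 1 = 0$)
$T{\left(z \right)} = \frac{-1 + z}{z}$ ($T{\left(z \right)} = \frac{-1 + z}{z + 0} = \frac{-1 + z}{z}$)
$b = 2$ ($b = \frac{-1 - 1}{-1} = \left(-1\right) \left(-2\right) = 2$)
$J{\left(X,g \right)} = - g$ ($J{\left(X,g \right)} = 0 - g = - g$)
$\left(K + J{\left(-3,b \right)}\right) \left(-23\right) = \left(-12 - 2\right) \left(-23\right) = \left(-14\right) \left(-23\right) = 322$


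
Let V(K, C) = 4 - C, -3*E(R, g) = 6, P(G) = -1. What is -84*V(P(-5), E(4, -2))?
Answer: -504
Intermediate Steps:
E(R, g) = -2 (E(R, g) = -⅓*6 = -2)
-84*V(P(-5), E(4, -2)) = -84*(4 - 1*(-2)) = -84*(4 + 2) = -84*6 = -504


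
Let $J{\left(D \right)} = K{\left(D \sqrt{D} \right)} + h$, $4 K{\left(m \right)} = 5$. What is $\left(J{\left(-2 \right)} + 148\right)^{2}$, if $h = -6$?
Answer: $\frac{328329}{16} \approx 20521.0$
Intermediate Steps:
$K{\left(m \right)} = \frac{5}{4}$ ($K{\left(m \right)} = \frac{1}{4} \cdot 5 = \frac{5}{4}$)
$J{\left(D \right)} = - \frac{19}{4}$ ($J{\left(D \right)} = \frac{5}{4} - 6 = - \frac{19}{4}$)
$\left(J{\left(-2 \right)} + 148\right)^{2} = \left(- \frac{19}{4} + 148\right)^{2} = \left(\frac{573}{4}\right)^{2} = \frac{328329}{16}$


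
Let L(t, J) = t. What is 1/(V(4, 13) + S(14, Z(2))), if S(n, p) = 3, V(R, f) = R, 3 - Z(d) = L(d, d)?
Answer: ⅐ ≈ 0.14286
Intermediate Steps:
Z(d) = 3 - d
1/(V(4, 13) + S(14, Z(2))) = 1/(4 + 3) = 1/7 = ⅐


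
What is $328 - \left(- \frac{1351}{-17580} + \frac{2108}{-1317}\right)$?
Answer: $\frac{2543139151}{7717620} \approx 329.52$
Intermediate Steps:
$328 - \left(- \frac{1351}{-17580} + \frac{2108}{-1317}\right) = 328 - \left(\left(-1351\right) \left(- \frac{1}{17580}\right) + 2108 \left(- \frac{1}{1317}\right)\right) = 328 - \left(\frac{1351}{17580} - \frac{2108}{1317}\right) = 328 - - \frac{11759791}{7717620} = 328 + \frac{11759791}{7717620} = \frac{2543139151}{7717620}$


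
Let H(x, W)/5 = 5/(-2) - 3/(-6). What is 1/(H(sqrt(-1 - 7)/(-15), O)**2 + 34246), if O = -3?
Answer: 1/34346 ≈ 2.9115e-5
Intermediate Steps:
H(x, W) = -10 (H(x, W) = 5*(5/(-2) - 3/(-6)) = 5*(5*(-1/2) - 3*(-1/6)) = 5*(-5/2 + 1/2) = 5*(-2) = -10)
1/(H(sqrt(-1 - 7)/(-15), O)**2 + 34246) = 1/((-10)**2 + 34246) = 1/(100 + 34246) = 1/34346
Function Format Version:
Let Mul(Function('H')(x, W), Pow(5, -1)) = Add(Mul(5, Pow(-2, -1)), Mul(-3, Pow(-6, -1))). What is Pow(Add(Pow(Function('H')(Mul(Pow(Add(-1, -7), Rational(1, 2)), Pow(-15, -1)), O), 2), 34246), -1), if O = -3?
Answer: Rational(1, 34346) ≈ 2.9115e-5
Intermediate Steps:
Function('H')(x, W) = -10 (Function('H')(x, W) = Mul(5, Add(Mul(5, Pow(-2, -1)), Mul(-3, Pow(-6, -1)))) = Mul(5, Add(Mul(5, Rational(-1, 2)), Mul(-3, Rational(-1, 6)))) = Mul(5, Add(Rational(-5, 2), Rational(1, 2))) = Mul(5, -2) = -10)
Pow(Add(Pow(Function('H')(Mul(Pow(Add(-1, -7), Rational(1, 2)), Pow(-15, -1)), O), 2), 34246), -1) = Pow(Add(Pow(-10, 2), 34246), -1) = Pow(Add(100, 34246), -1) = Pow(34346, -1) = Rational(1, 34346)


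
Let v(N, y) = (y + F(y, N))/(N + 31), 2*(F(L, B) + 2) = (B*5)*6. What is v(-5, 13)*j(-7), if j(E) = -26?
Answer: 64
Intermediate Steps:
F(L, B) = -2 + 15*B (F(L, B) = -2 + ((B*5)*6)/2 = -2 + ((5*B)*6)/2 = -2 + (30*B)/2 = -2 + 15*B)
v(N, y) = (-2 + y + 15*N)/(31 + N) (v(N, y) = (y + (-2 + 15*N))/(N + 31) = (-2 + y + 15*N)/(31 + N))
v(-5, 13)*j(-7) = ((-2 + 13 + 15*(-5))/(31 - 5))*(-26) = ((-2 + 13 - 75)/26)*(-26) = ((1/26)*(-64))*(-26) = -32/13*(-26) = 64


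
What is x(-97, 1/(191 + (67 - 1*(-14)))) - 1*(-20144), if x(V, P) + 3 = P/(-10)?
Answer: 54783519/2720 ≈ 20141.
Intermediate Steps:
x(V, P) = -3 - P/10 (x(V, P) = -3 + P/(-10) = -3 + P*(-1/10) = -3 - P/10)
x(-97, 1/(191 + (67 - 1*(-14)))) - 1*(-20144) = (-3 - 1/(10*(191 + (67 - 1*(-14))))) - 1*(-20144) = (-3 - 1/(10*(191 + (67 + 14)))) + 20144 = (-3 - 1/(10*(191 + 81))) + 20144 = (-3 - 1/10/272) + 20144 = (-3 - 1/10*1/272) + 20144 = (-3 - 1/2720) + 20144 = -8161/2720 + 20144 = 54783519/2720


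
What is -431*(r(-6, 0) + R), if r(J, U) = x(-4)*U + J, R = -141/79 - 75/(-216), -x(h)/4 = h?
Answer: 18233455/5688 ≈ 3205.6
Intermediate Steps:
x(h) = -4*h
R = -8177/5688 (R = -141*1/79 - 75*(-1/216) = -141/79 + 25/72 = -8177/5688 ≈ -1.4376)
r(J, U) = J + 16*U (r(J, U) = (-4*(-4))*U + J = 16*U + J = J + 16*U)
-431*(r(-6, 0) + R) = -431*((-6 + 16*0) - 8177/5688) = -431*((-6 + 0) - 8177/5688) = -431*(-6 - 8177/5688) = -431*(-42305/5688) = 18233455/5688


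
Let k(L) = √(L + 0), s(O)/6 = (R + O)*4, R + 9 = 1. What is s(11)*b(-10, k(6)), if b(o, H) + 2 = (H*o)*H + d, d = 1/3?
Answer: -4440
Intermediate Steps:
R = -8 (R = -9 + 1 = -8)
s(O) = -192 + 24*O (s(O) = 6*((-8 + O)*4) = 6*(-32 + 4*O) = -192 + 24*O)
d = ⅓ ≈ 0.33333
k(L) = √L
b(o, H) = -5/3 + o*H² (b(o, H) = -2 + ((H*o)*H + ⅓) = -2 + (o*H² + ⅓) = -2 + (⅓ + o*H²) = -5/3 + o*H²)
s(11)*b(-10, k(6)) = (-192 + 24*11)*(-5/3 - 10*(√6)²) = (-192 + 264)*(-5/3 - 10*6) = 72*(-5/3 - 60) = 72*(-185/3) = -4440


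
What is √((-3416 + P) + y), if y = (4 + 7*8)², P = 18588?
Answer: 38*√13 ≈ 137.01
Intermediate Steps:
y = 3600 (y = (4 + 56)² = 60² = 3600)
√((-3416 + P) + y) = √((-3416 + 18588) + 3600) = √(15172 + 3600) = √18772 = 38*√13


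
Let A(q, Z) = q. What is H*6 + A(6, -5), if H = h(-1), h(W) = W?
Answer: 0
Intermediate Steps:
H = -1
H*6 + A(6, -5) = -1*6 + 6 = -6 + 6 = 0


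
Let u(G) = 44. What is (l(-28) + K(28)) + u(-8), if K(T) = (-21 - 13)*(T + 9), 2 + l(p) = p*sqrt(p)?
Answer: -1216 - 56*I*sqrt(7) ≈ -1216.0 - 148.16*I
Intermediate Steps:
l(p) = -2 + p**(3/2) (l(p) = -2 + p*sqrt(p) = -2 + p**(3/2))
K(T) = -306 - 34*T (K(T) = -34*(9 + T) = -306 - 34*T)
(l(-28) + K(28)) + u(-8) = ((-2 + (-28)**(3/2)) + (-306 - 34*28)) + 44 = ((-2 - 56*I*sqrt(7)) + (-306 - 952)) + 44 = ((-2 - 56*I*sqrt(7)) - 1258) + 44 = (-1260 - 56*I*sqrt(7)) + 44 = -1216 - 56*I*sqrt(7)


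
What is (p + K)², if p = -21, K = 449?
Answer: 183184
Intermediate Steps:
(p + K)² = (-21 + 449)² = 428² = 183184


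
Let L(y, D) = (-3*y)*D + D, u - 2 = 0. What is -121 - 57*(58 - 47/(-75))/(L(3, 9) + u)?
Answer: -128207/1750 ≈ -73.261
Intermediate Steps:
u = 2 (u = 2 + 0 = 2)
L(y, D) = D - 3*D*y (L(y, D) = -3*D*y + D = D - 3*D*y)
-121 - 57*(58 - 47/(-75))/(L(3, 9) + u) = -121 - 57*(58 - 47/(-75))/(9*(1 - 3*3) + 2) = -121 - 57*(58 - 47*(-1/75))/(9*(1 - 9) + 2) = -121 - 57*(58 + 47/75)/(9*(-8) + 2) = -121 - 83543/(25*(-72 + 2)) = -121 - 83543/(25*(-70)) = -121 - 83543*(-1)/(25*70) = -121 - 57*(-4397/5250) = -121 + 83543/1750 = -128207/1750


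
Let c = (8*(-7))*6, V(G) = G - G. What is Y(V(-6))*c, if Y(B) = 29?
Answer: -9744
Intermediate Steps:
V(G) = 0
c = -336 (c = -56*6 = -336)
Y(V(-6))*c = 29*(-336) = -9744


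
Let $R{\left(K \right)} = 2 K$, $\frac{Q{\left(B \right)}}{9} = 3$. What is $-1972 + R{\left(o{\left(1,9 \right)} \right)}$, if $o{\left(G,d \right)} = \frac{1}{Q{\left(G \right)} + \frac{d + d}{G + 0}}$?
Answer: $- \frac{88738}{45} \approx -1972.0$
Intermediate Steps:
$Q{\left(B \right)} = 27$ ($Q{\left(B \right)} = 9 \cdot 3 = 27$)
$o{\left(G,d \right)} = \frac{1}{27 + \frac{2 d}{G}}$ ($o{\left(G,d \right)} = \frac{1}{27 + \frac{d + d}{G + 0}} = \frac{1}{27 + \frac{2 d}{G}}$)
$-1972 + R{\left(o{\left(1,9 \right)} \right)} = -1972 + 2 \cdot 1 \frac{1}{2 \cdot 9 + 27 \cdot 1} = -1972 + 2 \cdot 1 \frac{1}{18 + 27} = -1972 + 2 \cdot 1 \cdot \frac{1}{45} = -1972 + 2 \cdot \frac{1}{45} = -1972 + \frac{2}{45} = - \frac{88738}{45}$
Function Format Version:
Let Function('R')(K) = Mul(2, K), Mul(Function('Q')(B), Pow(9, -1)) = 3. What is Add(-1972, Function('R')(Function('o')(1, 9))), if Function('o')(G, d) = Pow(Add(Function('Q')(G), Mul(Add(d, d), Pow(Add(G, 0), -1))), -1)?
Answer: Rational(-88738, 45) ≈ -1972.0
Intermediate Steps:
Function('Q')(B) = 27 (Function('Q')(B) = Mul(9, 3) = 27)
Function('o')(G, d) = Pow(Add(27, Mul(2, d, Pow(G, -1))), -1) (Function('o')(G, d) = Pow(Add(27, Mul(Add(d, d), Pow(Add(G, 0), -1))), -1) = Pow(Add(27, Mul(Mul(2, d), Pow(G, -1))), -1) = Pow(Add(27, Mul(2, d, Pow(G, -1))), -1))
Add(-1972, Function('R')(Function('o')(1, 9))) = Add(-1972, Mul(2, Mul(1, Pow(Add(Mul(2, 9), Mul(27, 1)), -1)))) = Add(-1972, Mul(2, Mul(1, Pow(Add(18, 27), -1)))) = Add(-1972, Mul(2, Mul(1, Pow(45, -1)))) = Add(-1972, Mul(2, Mul(1, Rational(1, 45)))) = Add(-1972, Mul(2, Rational(1, 45))) = Add(-1972, Rational(2, 45)) = Rational(-88738, 45)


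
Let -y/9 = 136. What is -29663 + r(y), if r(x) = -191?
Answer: -29854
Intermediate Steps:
y = -1224 (y = -9*136 = -1224)
-29663 + r(y) = -29663 - 191 = -29854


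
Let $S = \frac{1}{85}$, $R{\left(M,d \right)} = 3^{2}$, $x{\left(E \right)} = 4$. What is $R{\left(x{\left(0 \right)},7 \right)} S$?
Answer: $\frac{9}{85} \approx 0.10588$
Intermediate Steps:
$R{\left(M,d \right)} = 9$
$S = \frac{1}{85} \approx 0.011765$
$R{\left(x{\left(0 \right)},7 \right)} S = 9 \cdot \frac{1}{85} = \frac{9}{85}$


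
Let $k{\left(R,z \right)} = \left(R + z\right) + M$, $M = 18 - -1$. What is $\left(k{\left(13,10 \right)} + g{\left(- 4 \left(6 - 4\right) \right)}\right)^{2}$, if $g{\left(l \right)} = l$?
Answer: $1156$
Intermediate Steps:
$M = 19$ ($M = 18 + 1 = 19$)
$k{\left(R,z \right)} = 19 + R + z$ ($k{\left(R,z \right)} = \left(R + z\right) + 19 = 19 + R + z$)
$\left(k{\left(13,10 \right)} + g{\left(- 4 \left(6 - 4\right) \right)}\right)^{2} = \left(\left(19 + 13 + 10\right) - 4 \left(6 - 4\right)\right)^{2} = \left(42 - 8\right)^{2} = 34^{2} = 1156$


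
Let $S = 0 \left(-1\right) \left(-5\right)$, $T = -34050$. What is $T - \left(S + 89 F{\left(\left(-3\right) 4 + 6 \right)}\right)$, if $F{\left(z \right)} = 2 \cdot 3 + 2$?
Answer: $-34762$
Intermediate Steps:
$F{\left(z \right)} = 8$ ($F{\left(z \right)} = 6 + 2 = 8$)
$S = 0$ ($S = 0 \left(-5\right) = 0$)
$T - \left(S + 89 F{\left(\left(-3\right) 4 + 6 \right)}\right) = -34050 - \left(0 + 89 \cdot 8\right) = -34050 - \left(0 + 712\right) = -34050 - 712 = -34762$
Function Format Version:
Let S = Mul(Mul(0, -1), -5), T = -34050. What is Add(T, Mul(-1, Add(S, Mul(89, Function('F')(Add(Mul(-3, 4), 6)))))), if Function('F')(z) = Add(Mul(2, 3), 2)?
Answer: -34762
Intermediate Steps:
Function('F')(z) = 8 (Function('F')(z) = Add(6, 2) = 8)
S = 0 (S = Mul(0, -5) = 0)
Add(T, Mul(-1, Add(S, Mul(89, Function('F')(Add(Mul(-3, 4), 6)))))) = Add(-34050, Mul(-1, Add(0, Mul(89, 8)))) = Add(-34050, Mul(-1, Add(0, 712))) = Add(-34050, Mul(-1, 712)) = Add(-34050, -712) = -34762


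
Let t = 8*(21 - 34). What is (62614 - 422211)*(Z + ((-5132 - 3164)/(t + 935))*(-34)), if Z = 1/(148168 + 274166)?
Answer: -14279023697194193/116986518 ≈ -1.2206e+8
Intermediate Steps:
t = -104 (t = 8*(-13) = -104)
Z = 1/422334 ≈ 2.3678e-6
(62614 - 422211)*(Z + ((-5132 - 3164)/(t + 935))*(-34)) = (62614 - 422211)*(1/422334 + ((-5132 - 3164)/(-104 + 935))*(-34)) = -359597*(1/422334 - 8296/831*(-34)) = -359597*(1/422334 + 282064/831) = -359597*39708406069/116986518 = -14279023697194193/116986518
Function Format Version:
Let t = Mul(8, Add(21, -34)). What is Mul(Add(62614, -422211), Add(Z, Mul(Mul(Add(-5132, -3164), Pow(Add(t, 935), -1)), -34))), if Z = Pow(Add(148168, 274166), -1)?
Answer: Rational(-14279023697194193, 116986518) ≈ -1.2206e+8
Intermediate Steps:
t = -104 (t = Mul(8, -13) = -104)
Z = Rational(1, 422334) (Z = Pow(422334, -1) = Rational(1, 422334) ≈ 2.3678e-6)
Mul(Add(62614, -422211), Add(Z, Mul(Mul(Add(-5132, -3164), Pow(Add(t, 935), -1)), -34))) = Mul(Add(62614, -422211), Add(Rational(1, 422334), Mul(Mul(Add(-5132, -3164), Pow(Add(-104, 935), -1)), -34))) = Mul(-359597, Add(Rational(1, 422334), Mul(Mul(-8296, Pow(831, -1)), -34))) = Mul(-359597, Add(Rational(1, 422334), Mul(Mul(-8296, Rational(1, 831)), -34))) = Mul(-359597, Add(Rational(1, 422334), Mul(Rational(-8296, 831), -34))) = Mul(-359597, Add(Rational(1, 422334), Rational(282064, 831))) = Mul(-359597, Rational(39708406069, 116986518)) = Rational(-14279023697194193, 116986518)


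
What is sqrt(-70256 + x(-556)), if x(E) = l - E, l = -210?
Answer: I*sqrt(69910) ≈ 264.4*I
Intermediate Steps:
x(E) = -210 - E
sqrt(-70256 + x(-556)) = sqrt(-70256 + (-210 - 1*(-556))) = sqrt(-70256 + (-210 + 556)) = sqrt(-70256 + 346) = sqrt(-69910) = I*sqrt(69910)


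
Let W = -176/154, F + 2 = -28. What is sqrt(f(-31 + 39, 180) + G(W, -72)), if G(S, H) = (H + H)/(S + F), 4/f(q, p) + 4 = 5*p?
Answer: sqrt(172445630)/6104 ≈ 2.1514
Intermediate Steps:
F = -30 (F = -2 - 28 = -30)
f(q, p) = 4/(-4 + 5*p)
W = -8/7 (W = -176*1/154 = -8/7 ≈ -1.1429)
G(S, H) = 2*H/(-30 + S) (G(S, H) = (H + H)/(S - 30) = (2*H)/(-30 + S) = 2*H/(-30 + S))
sqrt(f(-31 + 39, 180) + G(W, -72)) = sqrt(4/(-4 + 5*180) + 2*(-72)/(-30 - 8/7)) = sqrt(4/(-4 + 900) + 2*(-72)/(-218/7)) = sqrt(4/896 + 2*(-72)*(-7/218)) = sqrt(4*(1/896) + 504/109) = sqrt(1/224 + 504/109) = sqrt(113005/24416) = sqrt(172445630)/6104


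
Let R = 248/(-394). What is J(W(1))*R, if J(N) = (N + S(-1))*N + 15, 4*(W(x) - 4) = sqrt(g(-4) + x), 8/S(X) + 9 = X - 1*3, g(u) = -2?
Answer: -183613/10244 - 2976*I/2561 ≈ -17.924 - 1.162*I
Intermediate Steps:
S(X) = 8/(-12 + X) (S(X) = 8/(-9 + (X - 1*3)) = 8/(-9 + (X - 3)) = 8/(-9 + (-3 + X)) = 8/(-12 + X))
W(x) = 4 + sqrt(-2 + x)/4
J(N) = 15 + N*(-8/13 + N) (J(N) = (N + 8/(-12 - 1))*N + 15 = (N + 8/(-13))*N + 15 = (N + 8*(-1/13))*N + 15 = (N - 8/13)*N + 15 = (-8/13 + N)*N + 15 = N*(-8/13 + N) + 15 = 15 + N*(-8/13 + N))
R = -124/197 (R = 248*(-1/394) = -124/197 ≈ -0.62944)
J(W(1))*R = (15 + (4 + sqrt(-2 + 1)/4)**2 - 8*(4 + sqrt(-2 + 1)/4)/13)*(-124/197) = (15 + (4 + sqrt(-1)/4)**2 - 8*(4 + sqrt(-1)/4)/13)*(-124/197) = (15 + (4 + I/4)**2 - 8*(4 + I/4)/13)*(-124/197) = (15 + (4 + I/4)**2 + (-32/13 - 2*I/13))*(-124/197) = (163/13 + (4 + I/4)**2 - 2*I/13)*(-124/197) = -20212/2561 - 124*(4 + I/4)**2/197 + 248*I/2561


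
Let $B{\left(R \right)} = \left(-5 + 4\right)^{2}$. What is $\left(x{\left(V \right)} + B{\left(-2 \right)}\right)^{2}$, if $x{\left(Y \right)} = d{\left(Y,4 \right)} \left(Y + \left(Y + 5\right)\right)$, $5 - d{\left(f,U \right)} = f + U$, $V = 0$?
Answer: $36$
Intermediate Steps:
$d{\left(f,U \right)} = 5 - U - f$ ($d{\left(f,U \right)} = 5 - \left(f + U\right) = 5 - \left(U + f\right) = 5 - U - f$)
$B{\left(R \right)} = 1$ ($B{\left(R \right)} = \left(-1\right)^{2} = 1$)
$x{\left(Y \right)} = \left(1 - Y\right) \left(5 + 2 Y\right)$ ($x{\left(Y \right)} = \left(5 - 4 - Y\right) \left(Y + \left(Y + 5\right)\right) = \left(5 - 4 - Y\right) \left(Y + \left(5 + Y\right)\right) = \left(1 - Y\right) \left(5 + 2 Y\right)$)
$\left(x{\left(V \right)} + B{\left(-2 \right)}\right)^{2} = \left(- \left(-1 + 0\right) \left(5 + 2 \cdot 0\right) + 1\right)^{2} = \left(\left(-1\right) \left(-1\right) \left(5 + 0\right) + 1\right)^{2} = \left(\left(-1\right) \left(-1\right) 5 + 1\right)^{2} = \left(5 + 1\right)^{2} = 6^{2} = 36$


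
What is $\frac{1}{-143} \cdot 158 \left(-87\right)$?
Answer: $\frac{13746}{143} \approx 96.126$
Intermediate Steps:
$\frac{1}{-143} \cdot 158 \left(-87\right) = \left(- \frac{1}{143}\right) 158 \left(-87\right) = \left(- \frac{158}{143}\right) \left(-87\right) = \frac{13746}{143}$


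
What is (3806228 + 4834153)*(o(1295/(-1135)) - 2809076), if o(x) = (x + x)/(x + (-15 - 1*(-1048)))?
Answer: -2842579461778873575/117116 ≈ -2.4271e+13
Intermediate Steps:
o(x) = 2*x/(1033 + x) (o(x) = (2*x)/(x + (-15 + 1048)) = (2*x)/(x + 1033) = (2*x)/(1033 + x) = 2*x/(1033 + x))
(3806228 + 4834153)*(o(1295/(-1135)) - 2809076) = (3806228 + 4834153)*(2*(1295/(-1135))/(1033 + 1295/(-1135)) - 2809076) = 8640381*(2*(1295*(-1/1135))/(1033 + 1295*(-1/1135)) - 2809076) = 8640381*(2*(-259/227)/(1033 - 259/227) - 2809076) = 8640381*(2*(-259/227)/(234232/227) - 2809076) = 8640381*(2*(-259/227)*(227/234232) - 2809076) = 8640381*(-259/117116 - 2809076) = 8640381*(-328987745075/117116) = -2842579461778873575/117116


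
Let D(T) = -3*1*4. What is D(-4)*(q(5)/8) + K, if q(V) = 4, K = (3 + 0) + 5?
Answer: 2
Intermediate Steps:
K = 8 (K = 3 + 5 = 8)
D(T) = -12 (D(T) = -3*4 = -12)
D(-4)*(q(5)/8) + K = -48/8 + 8 = -12*½ + 8 = -6 + 8 = 2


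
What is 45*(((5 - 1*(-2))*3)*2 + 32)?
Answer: 3330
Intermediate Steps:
45*(((5 - 1*(-2))*3)*2 + 32) = 45*(((5 + 2)*3)*2 + 32) = 45*((7*3)*2 + 32) = 45*(21*2 + 32) = 45*(42 + 32) = 45*74 = 3330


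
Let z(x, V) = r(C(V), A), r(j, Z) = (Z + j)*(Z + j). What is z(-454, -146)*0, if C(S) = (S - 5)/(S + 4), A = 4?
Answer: 0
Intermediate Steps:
C(S) = (-5 + S)/(4 + S)
r(j, Z) = (Z + j)**2
z(x, V) = (4 + (-5 + V)/(4 + V))**2
z(-454, -146)*0 = ((11 + 5*(-146))**2/(4 - 146)**2)*0 = ((11 - 730)**2/(-142)**2)*0 = ((1/20164)*(-719)**2)*0 = ((1/20164)*516961)*0 = (516961/20164)*0 = 0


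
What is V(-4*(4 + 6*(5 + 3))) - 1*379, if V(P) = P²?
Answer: 42885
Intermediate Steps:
V(-4*(4 + 6*(5 + 3))) - 1*379 = (-4*(4 + 6*(5 + 3)))² - 1*379 = (-4*(4 + 6*8))² - 379 = (-4*(4 + 48))² - 379 = (-4*52)² - 379 = (-208)² - 379 = 43264 - 379 = 42885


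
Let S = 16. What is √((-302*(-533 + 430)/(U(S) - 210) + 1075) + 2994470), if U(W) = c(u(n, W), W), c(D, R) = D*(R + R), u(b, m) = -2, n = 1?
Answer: 4*√3513828334/137 ≈ 1730.7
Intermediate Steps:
c(D, R) = 2*D*R (c(D, R) = D*(2*R) = 2*D*R)
U(W) = -4*W (U(W) = 2*(-2)*W = -4*W)
√((-302*(-533 + 430)/(U(S) - 210) + 1075) + 2994470) = √((-302*(-533 + 430)/(-4*16 - 210) + 1075) + 2994470) = √((-(-31106)/(-64 - 210) + 1075) + 2994470) = √((-(-31106)/(-274) + 1075) + 2994470) = √((-(-31106)*(-1)/274 + 1075) + 2994470) = √((-302*103/274 + 1075) + 2994470) = √((-15553/137 + 1075) + 2994470) = √(131722/137 + 2994470) = √(410374112/137) = 4*√3513828334/137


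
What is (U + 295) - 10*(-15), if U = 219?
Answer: 664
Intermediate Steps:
(U + 295) - 10*(-15) = (219 + 295) - 10*(-15) = 514 + 150 = 664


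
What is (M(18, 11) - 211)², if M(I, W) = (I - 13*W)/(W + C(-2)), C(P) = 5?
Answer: 12257001/256 ≈ 47879.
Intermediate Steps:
M(I, W) = (I - 13*W)/(5 + W) (M(I, W) = (I - 13*W)/(W + 5) = (I - 13*W)/(5 + W))
(M(18, 11) - 211)² = ((18 - 13*11)/(5 + 11) - 211)² = ((18 - 143)/16 - 211)² = ((1/16)*(-125) - 211)² = (-125/16 - 211)² = (-3501/16)² = 12257001/256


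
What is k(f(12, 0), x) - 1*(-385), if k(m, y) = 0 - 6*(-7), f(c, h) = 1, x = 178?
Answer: 427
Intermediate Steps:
k(m, y) = 42 (k(m, y) = 0 + 42 = 42)
k(f(12, 0), x) - 1*(-385) = 42 - 1*(-385) = 42 + 385 = 427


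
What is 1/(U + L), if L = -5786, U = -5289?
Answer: -1/11075 ≈ -9.0293e-5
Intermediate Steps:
1/(U + L) = 1/(-5289 - 5786) = 1/(-11075) = -1/11075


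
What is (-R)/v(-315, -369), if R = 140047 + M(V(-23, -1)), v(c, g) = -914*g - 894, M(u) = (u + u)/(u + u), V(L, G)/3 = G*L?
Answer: -35012/84093 ≈ -0.41635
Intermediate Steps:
V(L, G) = 3*G*L (V(L, G) = 3*(G*L) = 3*G*L)
M(u) = 1 (M(u) = (2*u)/((2*u)) = (2*u)*(1/(2*u)) = 1)
v(c, g) = -894 - 914*g
R = 140048 (R = 140047 + 1 = 140048)
(-R)/v(-315, -369) = (-1*140048)/(-894 - 914*(-369)) = -140048/(-894 + 337266) = -140048/336372 = -140048*1/336372 = -35012/84093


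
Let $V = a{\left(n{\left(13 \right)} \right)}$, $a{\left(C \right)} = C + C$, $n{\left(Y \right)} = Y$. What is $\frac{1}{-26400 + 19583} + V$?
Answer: $\frac{177241}{6817} \approx 26.0$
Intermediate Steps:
$a{\left(C \right)} = 2 C$
$V = 26$ ($V = 2 \cdot 13 = 26$)
$\frac{1}{-26400 + 19583} + V = \frac{1}{-26400 + 19583} + 26 = \frac{1}{-6817} + 26 = - \frac{1}{6817} + 26 = \frac{177241}{6817}$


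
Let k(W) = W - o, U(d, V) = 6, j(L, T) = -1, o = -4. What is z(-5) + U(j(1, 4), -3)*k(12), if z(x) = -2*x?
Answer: 106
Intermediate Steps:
k(W) = 4 + W (k(W) = W - 1*(-4) = W + 4 = 4 + W)
z(-5) + U(j(1, 4), -3)*k(12) = -2*(-5) + 6*(4 + 12) = 10 + 6*16 = 10 + 96 = 106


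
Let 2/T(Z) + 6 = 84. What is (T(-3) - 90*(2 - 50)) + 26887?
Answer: 1217074/39 ≈ 31207.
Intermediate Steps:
T(Z) = 1/39 (T(Z) = 2/(-6 + 84) = 2/78 = 2*(1/78) = 1/39)
(T(-3) - 90*(2 - 50)) + 26887 = (1/39 - 90*(2 - 50)) + 26887 = (1/39 - 90*(-48)) + 26887 = (1/39 + 4320) + 26887 = 168481/39 + 26887 = 1217074/39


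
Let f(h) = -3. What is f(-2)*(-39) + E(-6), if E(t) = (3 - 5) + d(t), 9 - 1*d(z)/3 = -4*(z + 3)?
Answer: 106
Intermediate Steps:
d(z) = 63 + 12*z (d(z) = 27 - (-12)*(z + 3) = 27 - (-12)*(3 + z) = 27 - 3*(-12 - 4*z) = 27 + (36 + 12*z) = 63 + 12*z)
E(t) = 61 + 12*t (E(t) = (3 - 5) + (63 + 12*t) = -2 + (63 + 12*t) = 61 + 12*t)
f(-2)*(-39) + E(-6) = -3*(-39) + (61 + 12*(-6)) = 117 + (61 - 72) = 117 - 11 = 106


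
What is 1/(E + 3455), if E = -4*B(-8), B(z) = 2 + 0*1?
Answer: 1/3447 ≈ 0.00029011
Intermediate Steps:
B(z) = 2 (B(z) = 2 + 0 = 2)
E = -8 (E = -4*2 = -8)
1/(E + 3455) = 1/(-8 + 3455) = 1/3447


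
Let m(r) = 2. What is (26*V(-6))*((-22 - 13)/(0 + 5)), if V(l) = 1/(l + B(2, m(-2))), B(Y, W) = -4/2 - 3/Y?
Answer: 364/19 ≈ 19.158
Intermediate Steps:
B(Y, W) = -2 - 3/Y (B(Y, W) = -4*½ - 3/Y = -2 - 3/Y)
V(l) = 1/(-7/2 + l) (V(l) = 1/(l + (-2 - 3/2)) = 1/(l - 7/2) = 1/(-7/2 + l))
(26*V(-6))*((-22 - 13)/(0 + 5)) = (26*(2/(-7 + 2*(-6))))*((-22 - 13)/(0 + 5)) = (26*(2/(-7 - 12)))*(-35/5) = (26*(2/(-19)))*(-35*⅕) = (26*(2*(-1/19)))*(-7) = (26*(-2/19))*(-7) = -52/19*(-7) = 364/19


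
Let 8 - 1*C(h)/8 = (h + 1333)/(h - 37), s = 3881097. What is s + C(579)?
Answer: 1051786983/271 ≈ 3.8811e+6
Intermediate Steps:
C(h) = 64 - 8*(1333 + h)/(-37 + h) (C(h) = 64 - 8*(h + 1333)/(h - 37) = 64 - 8*(1333 + h)/(-37 + h))
s + C(579) = 3881097 + 8*(-1629 + 7*579)/(-37 + 579) = 3881097 + 8*(-1629 + 4053)/542 = 3881097 + 8*(1/542)*2424 = 3881097 + 9696/271 = 1051786983/271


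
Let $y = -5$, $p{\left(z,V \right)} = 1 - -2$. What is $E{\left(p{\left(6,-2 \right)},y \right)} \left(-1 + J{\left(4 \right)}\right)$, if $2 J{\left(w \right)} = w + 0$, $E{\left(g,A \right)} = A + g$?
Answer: $-2$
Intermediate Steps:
$p{\left(z,V \right)} = 3$ ($p{\left(z,V \right)} = 1 + 2 = 3$)
$J{\left(w \right)} = \frac{w}{2}$ ($J{\left(w \right)} = \frac{w + 0}{2} = \frac{w}{2}$)
$E{\left(p{\left(6,-2 \right)},y \right)} \left(-1 + J{\left(4 \right)}\right) = \left(-5 + 3\right) \left(-1 + \frac{1}{2} \cdot 4\right) = - 2 \left(-1 + 2\right) = \left(-2\right) 1 = -2$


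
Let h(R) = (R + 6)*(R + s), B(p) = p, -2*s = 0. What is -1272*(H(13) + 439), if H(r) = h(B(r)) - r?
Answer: -856056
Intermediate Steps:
s = 0 (s = -½*0 = 0)
h(R) = R*(6 + R) (h(R) = (R + 6)*(R + 0) = (6 + R)*R = R*(6 + R))
H(r) = -r + r*(6 + r) (H(r) = r*(6 + r) - r = -r + r*(6 + r))
-1272*(H(13) + 439) = -1272*(13*(5 + 13) + 439) = -1272*(13*18 + 439) = -1272*(234 + 439) = -1272*673 = -856056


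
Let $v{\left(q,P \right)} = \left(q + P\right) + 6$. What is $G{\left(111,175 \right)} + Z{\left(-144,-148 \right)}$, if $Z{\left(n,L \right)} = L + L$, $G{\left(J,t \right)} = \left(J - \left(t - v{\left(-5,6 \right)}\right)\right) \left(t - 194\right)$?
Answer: $787$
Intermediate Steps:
$v{\left(q,P \right)} = 6 + P + q$ ($v{\left(q,P \right)} = \left(P + q\right) + 6 = 6 + P + q$)
$G{\left(J,t \right)} = \left(-194 + t\right) \left(7 + J - t\right)$ ($G{\left(J,t \right)} = \left(J - \left(-7 + t\right)\right) \left(t - 194\right) = \left(J - \left(-7 + t\right)\right) \left(-194 + t\right) = \left(7 + J - t\right) \left(-194 + t\right) = \left(-194 + t\right) \left(7 + J - t\right)$)
$Z{\left(n,L \right)} = 2 L$
$G{\left(111,175 \right)} + Z{\left(-144,-148 \right)} = \left(-1358 - 175^{2} - 21534 + 201 \cdot 175 + 111 \cdot 175\right) + 2 \left(-148\right) = \left(-1358 - 30625 - 21534 + 35175 + 19425\right) - 296 = 1083 - 296 = 787$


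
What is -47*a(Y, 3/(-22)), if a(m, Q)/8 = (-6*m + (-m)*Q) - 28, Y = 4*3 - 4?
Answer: 309824/11 ≈ 28166.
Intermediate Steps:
Y = 8 (Y = 12 - 4 = 8)
a(m, Q) = -224 - 48*m - 8*Q*m (a(m, Q) = 8*((-6*m + (-m)*Q) - 28) = 8*((-6*m - Q*m) - 28) = 8*(-28 - 6*m - Q*m) = -224 - 48*m - 8*Q*m)
-47*a(Y, 3/(-22)) = -47*(-224 - 48*8 - 8*3/(-22)*8) = -47*(-224 - 384 - 8*3*(-1/22)*8) = -47*(-224 - 384 - 8*(-3/22)*8) = -47*(-224 - 384 + 96/11) = -47*(-6592/11) = 309824/11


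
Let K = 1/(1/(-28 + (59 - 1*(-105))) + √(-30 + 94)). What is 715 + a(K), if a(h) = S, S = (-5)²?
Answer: 740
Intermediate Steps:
K = 136/1089 (K = 1/(1/(-28 + (59 + 105)) + √64) = 1/(1/(-28 + 164) + 8) = 1/(1/136 + 8) = 1/(1089/136) = 136/1089 ≈ 0.12489)
S = 25
a(h) = 25
715 + a(K) = 715 + 25 = 740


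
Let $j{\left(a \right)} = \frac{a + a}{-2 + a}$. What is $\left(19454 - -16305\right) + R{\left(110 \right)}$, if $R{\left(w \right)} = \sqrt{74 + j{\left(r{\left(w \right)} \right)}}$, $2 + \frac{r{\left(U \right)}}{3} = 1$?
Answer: $35759 + \frac{2 \sqrt{470}}{5} \approx 35768.0$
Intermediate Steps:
$r{\left(U \right)} = -3$ ($r{\left(U \right)} = -6 + 3 \cdot 1 = -6 + 3 = -3$)
$j{\left(a \right)} = \frac{2 a}{-2 + a}$
$R{\left(w \right)} = \frac{2 \sqrt{470}}{5}$ ($R{\left(w \right)} = \sqrt{74 + 2 \left(-3\right) \frac{1}{-2 - 3}} = \sqrt{74 + 2 \left(-3\right) \frac{1}{-5}} = \sqrt{74 + 2 \left(-3\right) \left(- \frac{1}{5}\right)} = \sqrt{74 + \frac{6}{5}} = \sqrt{\frac{376}{5}} = \frac{2 \sqrt{470}}{5}$)
$\left(19454 - -16305\right) + R{\left(110 \right)} = \left(19454 - -16305\right) + \frac{2 \sqrt{470}}{5} = \left(19454 + 16305\right) + \frac{2 \sqrt{470}}{5} = 35759 + \frac{2 \sqrt{470}}{5}$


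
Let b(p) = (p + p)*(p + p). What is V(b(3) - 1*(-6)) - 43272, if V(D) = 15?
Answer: -43257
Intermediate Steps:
b(p) = 4*p² (b(p) = (2*p)*(2*p) = 4*p²)
V(b(3) - 1*(-6)) - 43272 = 15 - 43272 = -43257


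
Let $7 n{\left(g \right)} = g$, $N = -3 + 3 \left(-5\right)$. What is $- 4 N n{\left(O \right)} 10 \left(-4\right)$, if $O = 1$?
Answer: $- \frac{2880}{7} \approx -411.43$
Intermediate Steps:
$N = -18$ ($N = -3 - 15 = -18$)
$n{\left(g \right)} = \frac{g}{7}$
$- 4 N n{\left(O \right)} 10 \left(-4\right) = \left(-4\right) \left(-18\right) \frac{1}{7} \cdot 1 \cdot 10 \left(-4\right) = 72 \cdot \frac{1}{7} \cdot 10 \left(-4\right) = \frac{72}{7} \cdot 10 \left(-4\right) = \frac{720}{7} \left(-4\right) = - \frac{2880}{7}$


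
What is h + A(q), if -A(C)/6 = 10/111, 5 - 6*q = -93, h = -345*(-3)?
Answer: 38275/37 ≈ 1034.5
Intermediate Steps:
h = 1035
q = 49/3 (q = 5/6 - 1/6*(-93) = 5/6 + 31/2 = 49/3 ≈ 16.333)
A(C) = -20/37 (A(C) = -60/111 = -6*10/111 = -20/37)
h + A(q) = 1035 - 20/37 = 38275/37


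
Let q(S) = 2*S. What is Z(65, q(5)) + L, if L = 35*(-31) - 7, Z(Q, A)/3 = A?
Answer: -1062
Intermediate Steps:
Z(Q, A) = 3*A
L = -1092 (L = -1085 - 7 = -1092)
Z(65, q(5)) + L = 3*(2*5) - 1092 = 3*10 - 1092 = 30 - 1092 = -1062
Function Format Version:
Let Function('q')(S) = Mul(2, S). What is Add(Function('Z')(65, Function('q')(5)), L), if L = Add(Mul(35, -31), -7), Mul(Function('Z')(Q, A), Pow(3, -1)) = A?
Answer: -1062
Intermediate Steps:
Function('Z')(Q, A) = Mul(3, A)
L = -1092 (L = Add(-1085, -7) = -1092)
Add(Function('Z')(65, Function('q')(5)), L) = Add(Mul(3, Mul(2, 5)), -1092) = Add(Mul(3, 10), -1092) = Add(30, -1092) = -1062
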